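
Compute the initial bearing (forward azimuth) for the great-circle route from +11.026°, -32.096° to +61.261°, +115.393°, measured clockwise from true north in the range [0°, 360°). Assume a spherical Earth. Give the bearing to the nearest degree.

15°

Δλ = 115.393 − -32.096 = 147.489°.
θ = atan2( sin Δλ · cos φ₂ , cos φ₁ · sin φ₂ − sin φ₁ · cos φ₂ · cos Δλ )
  = atan2(0.25842, 0.93818) = 15.400° → normalised to [0°, 360°): 15.400°.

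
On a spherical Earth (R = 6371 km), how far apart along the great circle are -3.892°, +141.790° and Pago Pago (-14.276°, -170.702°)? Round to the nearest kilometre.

5331 km

Δλ = -170.702 − 141.790 = -312.492°; wrapped into (−180°, 180°]: 47.508°.
Δφ = -14.276 − -3.892 = -10.384°.
a = sin²(Δφ/2) + cos φ₁ · cos φ₂ · sin²(Δλ/2) = 0.165072.
c = 2·atan2(√a, √(1−a)) = 0.83678 rad → d = 6371·c ≈ 5331.14 km.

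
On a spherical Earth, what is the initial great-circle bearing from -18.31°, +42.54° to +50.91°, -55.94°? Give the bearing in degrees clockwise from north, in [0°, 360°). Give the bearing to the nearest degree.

319°

Δλ = -55.94 − 42.54 = -98.48°.
θ = atan2( sin Δλ · cos φ₂ , cos φ₁ · sin φ₂ − sin φ₁ · cos φ₂ · cos Δλ )
  = atan2(-0.62365, 0.70765) = -41.390° → normalised to [0°, 360°): 318.610°.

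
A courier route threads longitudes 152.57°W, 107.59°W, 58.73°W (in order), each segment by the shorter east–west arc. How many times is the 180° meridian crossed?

Leg 1: -152.57° → -107.59°, shortest Δλ = 44.98° (east) — does not cross 180°.
Leg 2: -107.59° → -58.73°, shortest Δλ = 48.86° (east) — does not cross 180°.
Total crossings: 0.

0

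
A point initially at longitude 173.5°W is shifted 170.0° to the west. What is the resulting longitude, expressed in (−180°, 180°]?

Start at -173.5°; shift −170.0° → -343.5°.
-343.5° lies outside (−180°, 180°]; add 360° → +16.5°.

16.5°E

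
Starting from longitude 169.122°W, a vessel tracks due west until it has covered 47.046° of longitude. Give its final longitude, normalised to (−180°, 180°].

Start at -169.122°; shift −47.046° → -216.168°.
-216.168° lies outside (−180°, 180°]; add 360° → +143.832°.

143.832°E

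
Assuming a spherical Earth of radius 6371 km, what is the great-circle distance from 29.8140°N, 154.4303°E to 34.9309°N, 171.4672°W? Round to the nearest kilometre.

Δλ = -171.4672 − 154.4303 = -325.8975°; wrapped into (−180°, 180°]: 34.1025°.
Δφ = 34.9309 − 29.8140 = 5.1169°.
a = sin²(Δφ/2) + cos φ₁ · cos φ₂ · sin²(Δλ/2) = 0.063154.
c = 2·atan2(√a, √(1−a)) = 0.50806 rad → d = 6371·c ≈ 3236.83 km.

3237 km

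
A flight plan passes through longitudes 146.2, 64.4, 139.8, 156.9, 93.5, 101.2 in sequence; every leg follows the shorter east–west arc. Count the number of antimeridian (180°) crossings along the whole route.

Leg 1: +146.2° → +64.4°, shortest Δλ = -81.8° (west) — does not cross 180°.
Leg 2: +64.4° → +139.8°, shortest Δλ = 75.4° (east) — does not cross 180°.
Leg 3: +139.8° → +156.9°, shortest Δλ = 17.1° (east) — does not cross 180°.
Leg 4: +156.9° → +93.5°, shortest Δλ = -63.4° (west) — does not cross 180°.
Leg 5: +93.5° → +101.2°, shortest Δλ = 7.7° (east) — does not cross 180°.
Total crossings: 0.

0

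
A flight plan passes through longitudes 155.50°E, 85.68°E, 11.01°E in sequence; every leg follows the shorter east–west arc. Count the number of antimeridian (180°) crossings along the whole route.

Leg 1: +155.50° → +85.68°, shortest Δλ = -69.82° (west) — does not cross 180°.
Leg 2: +85.68° → +11.01°, shortest Δλ = -74.67° (west) — does not cross 180°.
Total crossings: 0.

0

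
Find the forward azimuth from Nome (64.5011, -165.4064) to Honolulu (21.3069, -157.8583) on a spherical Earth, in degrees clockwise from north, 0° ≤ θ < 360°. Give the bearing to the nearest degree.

170°

Δλ = -157.8583 − -165.4064 = 7.5481°.
θ = atan2( sin Δλ · cos φ₂ , cos φ₁ · sin φ₂ − sin φ₁ · cos φ₂ · cos Δλ )
  = atan2(0.12238, -0.67719) = 169.756° → normalised to [0°, 360°): 169.756°.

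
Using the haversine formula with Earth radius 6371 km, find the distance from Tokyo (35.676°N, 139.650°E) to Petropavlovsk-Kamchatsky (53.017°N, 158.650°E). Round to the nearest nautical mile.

1314 nmi

Δλ = 158.650 − 139.650 = 19.000°.
Δφ = 53.017 − 35.676 = 17.341°.
a = sin²(Δφ/2) + cos φ₁ · cos φ₂ · sin²(Δλ/2) = 0.036038.
c = 2·atan2(√a, √(1−a)) = 0.38199 rad → d = 6371·c ≈ 2433.67 km ≈ 1314.08 nmi.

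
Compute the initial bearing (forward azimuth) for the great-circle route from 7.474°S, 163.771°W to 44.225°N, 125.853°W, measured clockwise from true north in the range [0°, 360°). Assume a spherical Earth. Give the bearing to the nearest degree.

30°

Δλ = -125.853 − -163.771 = 37.918°.
θ = atan2( sin Δλ · cos φ₂ , cos φ₁ · sin φ₂ − sin φ₁ · cos φ₂ · cos Δλ )
  = atan2(0.44038, 0.76509) = 29.924° → normalised to [0°, 360°): 29.924°.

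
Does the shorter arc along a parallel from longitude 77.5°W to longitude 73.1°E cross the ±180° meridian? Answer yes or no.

Signed shortest Δλ = ((73.1 − -77.5 + 180) mod 360) − 180 = 150.6°.
Going east by 150.6° from -77.5° reaches +73.1° without touching 180°.

No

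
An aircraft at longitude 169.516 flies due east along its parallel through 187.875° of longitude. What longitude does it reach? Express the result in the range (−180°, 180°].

Start at +169.516°; shift +187.875° → +357.391°.
+357.391° lies outside (−180°, 180°]; subtract 360° → -2.609°.

-2.609°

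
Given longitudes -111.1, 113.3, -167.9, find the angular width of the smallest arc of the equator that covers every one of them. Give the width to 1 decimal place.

135.6°

Sort the longitudes: -167.9°, -111.1°, +113.3°.
Eastward gaps between consecutive values (wrapping around): 56.8°, 224.4°, 78.8°.
Largest gap = 224.4° ⇒ minimal covering band is its complement: 360° − 224.4° = 135.6°.
Band runs from +113.3° eastward to -111.1°, crossing the antimeridian.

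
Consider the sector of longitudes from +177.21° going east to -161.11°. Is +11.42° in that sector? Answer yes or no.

No

Band width going east from +177.21° to -161.11°: ((-161.11 − 177.21) mod 360) = 21.68°.
Offset of +11.42° east of the west edge: ((11.42 − 177.21) mod 360) = 194.21°.
194.21° > 21.68° ⇒ outside.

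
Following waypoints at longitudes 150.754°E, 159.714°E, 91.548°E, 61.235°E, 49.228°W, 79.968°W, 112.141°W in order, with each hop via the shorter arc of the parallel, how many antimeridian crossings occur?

0

Leg 1: +150.754° → +159.714°, shortest Δλ = 8.96° (east) — does not cross 180°.
Leg 2: +159.714° → +91.548°, shortest Δλ = -68.166° (west) — does not cross 180°.
Leg 3: +91.548° → +61.235°, shortest Δλ = -30.313° (west) — does not cross 180°.
Leg 4: +61.235° → -49.228°, shortest Δλ = -110.463° (west) — does not cross 180°.
Leg 5: -49.228° → -79.968°, shortest Δλ = -30.74° (west) — does not cross 180°.
Leg 6: -79.968° → -112.141°, shortest Δλ = -32.173° (west) — does not cross 180°.
Total crossings: 0.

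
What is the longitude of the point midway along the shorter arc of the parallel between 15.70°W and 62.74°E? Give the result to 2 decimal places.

Signed shortest Δλ from -15.70° to +62.74° is +78.44°.
Midpoint longitude = -15.70° + (+78.44°)/2 = -15.70° + 39.22° = +23.52°.

23.52°E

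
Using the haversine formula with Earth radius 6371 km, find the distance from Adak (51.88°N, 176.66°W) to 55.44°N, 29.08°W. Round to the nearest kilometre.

7714 km

Δλ = -29.08 − -176.66 = 147.58°.
Δφ = 55.44 − 51.88 = 3.56°.
a = sin²(Δφ/2) + cos φ₁ · cos φ₂ · sin²(Δλ/2) = 0.323856.
c = 2·atan2(√a, √(1−a)) = 1.21078 rad → d = 6371·c ≈ 7713.90 km.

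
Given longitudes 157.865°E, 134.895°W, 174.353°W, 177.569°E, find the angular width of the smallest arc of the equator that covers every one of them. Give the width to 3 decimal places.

Sort the longitudes: -174.353°, -134.895°, +157.865°, +177.569°.
Eastward gaps between consecutive values (wrapping around): 39.458°, 292.760°, 19.704°, 8.078°.
Largest gap = 292.760° ⇒ minimal covering band is its complement: 360° − 292.760° = 67.240°.
Band runs from +157.865° eastward to -134.895°, crossing the antimeridian.

67.240°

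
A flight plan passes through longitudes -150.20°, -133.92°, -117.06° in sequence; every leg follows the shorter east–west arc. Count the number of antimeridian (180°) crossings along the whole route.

Leg 1: -150.20° → -133.92°, shortest Δλ = 16.28° (east) — does not cross 180°.
Leg 2: -133.92° → -117.06°, shortest Δλ = 16.86° (east) — does not cross 180°.
Total crossings: 0.

0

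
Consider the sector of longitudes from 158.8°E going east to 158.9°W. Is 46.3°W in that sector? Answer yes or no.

No

Band width going east from +158.8° to -158.9°: ((-158.9 − 158.8) mod 360) = 42.3°.
Offset of -46.3° east of the west edge: ((-46.3 − 158.8) mod 360) = 154.9°.
154.9° > 42.3° ⇒ outside.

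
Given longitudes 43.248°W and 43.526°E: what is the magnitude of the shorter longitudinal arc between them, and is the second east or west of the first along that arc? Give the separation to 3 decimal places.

Raw difference: 43.526 − -43.248 = 86.774°.
Normalise into (−180°, 180°]: 86.774° stays 86.774°.
Positive ⇒ the second point lies to the east; separation 86.774°.

86.774° east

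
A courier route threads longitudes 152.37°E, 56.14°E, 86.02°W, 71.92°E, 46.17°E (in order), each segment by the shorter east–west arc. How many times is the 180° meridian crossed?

Leg 1: +152.37° → +56.14°, shortest Δλ = -96.23° (west) — does not cross 180°.
Leg 2: +56.14° → -86.02°, shortest Δλ = -142.16° (west) — does not cross 180°.
Leg 3: -86.02° → +71.92°, shortest Δλ = 157.94° (east) — does not cross 180°.
Leg 4: +71.92° → +46.17°, shortest Δλ = -25.75° (west) — does not cross 180°.
Total crossings: 0.

0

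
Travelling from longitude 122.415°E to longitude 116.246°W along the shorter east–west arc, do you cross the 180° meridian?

Naïve |-116.246 − 122.415| = 238.661° > 180°, so the shorter arc goes the other way round — across 180°.
Signed shortest Δλ = ((-116.246 − 122.415 + 180) mod 360) − 180 = 121.339°.
Going east by 121.339° from +122.415° passes through 180° before reaching -116.246°.

Yes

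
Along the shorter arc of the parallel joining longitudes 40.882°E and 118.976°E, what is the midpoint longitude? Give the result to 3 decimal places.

79.929°E

Signed shortest Δλ from +40.882° to +118.976° is +78.094°.
Midpoint longitude = +40.882° + (+78.094°)/2 = +40.882° + 39.047° = +79.929°.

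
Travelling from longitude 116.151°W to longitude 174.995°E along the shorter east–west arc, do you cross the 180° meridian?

Yes

Naïve |174.995 − -116.151| = 291.146° > 180°, so the shorter arc goes the other way round — across 180°.
Signed shortest Δλ = ((174.995 − -116.151 + 180) mod 360) − 180 = -68.854°.
Going west by 68.854° from -116.151° passes through 180° before reaching +174.995°.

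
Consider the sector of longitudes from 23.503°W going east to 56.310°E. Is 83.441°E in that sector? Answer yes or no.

No

Band width going east from -23.503° to +56.310°: ((56.310 − -23.503) mod 360) = 79.813°.
Offset of +83.441° east of the west edge: ((83.441 − -23.503) mod 360) = 106.944°.
106.944° > 79.813° ⇒ outside.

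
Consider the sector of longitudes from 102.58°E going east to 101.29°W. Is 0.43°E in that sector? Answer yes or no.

Band width going east from +102.58° to -101.29°: ((-101.29 − 102.58) mod 360) = 156.13°.
Offset of +0.43° east of the west edge: ((0.43 − 102.58) mod 360) = 257.85°.
257.85° > 156.13° ⇒ outside.

No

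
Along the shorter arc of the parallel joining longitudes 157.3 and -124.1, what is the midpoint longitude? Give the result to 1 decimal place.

Signed shortest Δλ from +157.3° to -124.1° is +78.6°.
Midpoint longitude = +157.3° + (+78.6°)/2 = +157.3° + 39.3° = +196.6°.
Normalise into (−180°, 180°]: -163.4°.
(The naïve average (+157.3 + -124.1)/2 = 16.6° is on the wrong side of the globe.)

-163.4°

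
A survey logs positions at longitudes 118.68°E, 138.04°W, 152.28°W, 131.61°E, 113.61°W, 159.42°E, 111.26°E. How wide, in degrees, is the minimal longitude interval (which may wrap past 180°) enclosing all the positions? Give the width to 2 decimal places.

135.13°

Sort the longitudes: -152.28°, -138.04°, -113.61°, +111.26°, +118.68°, +131.61°, +159.42°.
Eastward gaps between consecutive values (wrapping around): 14.24°, 24.43°, 224.87°, 7.42°, 12.93°, 27.81°, 48.30°.
Largest gap = 224.87° ⇒ minimal covering band is its complement: 360° − 224.87° = 135.13°.
Band runs from +111.26° eastward to -113.61°, crossing the antimeridian.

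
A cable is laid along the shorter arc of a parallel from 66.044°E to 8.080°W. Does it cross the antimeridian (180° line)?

Signed shortest Δλ = ((-8.080 − 66.044 + 180) mod 360) − 180 = -74.124°.
Going west by 74.124° from +66.044° reaches -8.080° without touching 180°.

No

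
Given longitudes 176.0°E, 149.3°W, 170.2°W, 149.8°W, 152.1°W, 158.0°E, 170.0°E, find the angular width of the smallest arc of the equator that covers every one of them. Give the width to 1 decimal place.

52.7°

Sort the longitudes: -170.2°, -152.1°, -149.8°, -149.3°, +158.0°, +170.0°, +176.0°.
Eastward gaps between consecutive values (wrapping around): 18.1°, 2.3°, 0.5°, 307.3°, 12.0°, 6.0°, 13.8°.
Largest gap = 307.3° ⇒ minimal covering band is its complement: 360° − 307.3° = 52.7°.
Band runs from +158.0° eastward to -149.3°, crossing the antimeridian.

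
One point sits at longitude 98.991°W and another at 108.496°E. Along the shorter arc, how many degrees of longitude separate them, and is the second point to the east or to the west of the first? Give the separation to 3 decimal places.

152.513° west

Raw difference: 108.496 − -98.991 = 207.487°.
Normalise into (−180°, 180°]: 207.487° − 360° = -152.513°.
Negative ⇒ the second point lies to the west; separation 152.513°.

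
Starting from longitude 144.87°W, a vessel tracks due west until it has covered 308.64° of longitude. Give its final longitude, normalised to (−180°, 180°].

93.51°W

Start at -144.87°; shift −308.64° → -453.51°.
-453.51° lies outside (−180°, 180°]; add 360° → -93.51°.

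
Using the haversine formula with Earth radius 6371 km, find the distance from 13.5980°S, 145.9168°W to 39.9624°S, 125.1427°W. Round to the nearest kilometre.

3564 km

Δλ = -125.1427 − -145.9168 = 20.7741°.
Δφ = -39.9624 − -13.5980 = -26.3644°.
a = sin²(Δφ/2) + cos φ₁ · cos φ₂ · sin²(Δλ/2) = 0.076223.
c = 2·atan2(√a, √(1−a)) = 0.55944 rad → d = 6371·c ≈ 3564.18 km.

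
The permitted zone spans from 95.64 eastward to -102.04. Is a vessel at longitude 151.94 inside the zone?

Yes

Band width going east from +95.64° to -102.04°: ((-102.04 − 95.64) mod 360) = 162.32°.
Offset of +151.94° east of the west edge: ((151.94 − 95.64) mod 360) = 56.30°.
56.30° ≤ 162.32° ⇒ inside.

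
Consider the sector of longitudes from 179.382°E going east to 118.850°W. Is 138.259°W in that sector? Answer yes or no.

Band width going east from +179.382° to -118.850°: ((-118.850 − 179.382) mod 360) = 61.768°.
Offset of -138.259° east of the west edge: ((-138.259 − 179.382) mod 360) = 42.359°.
42.359° ≤ 61.768° ⇒ inside.

Yes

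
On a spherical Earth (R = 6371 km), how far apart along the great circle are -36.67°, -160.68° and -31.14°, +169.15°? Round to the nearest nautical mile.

1533 nmi

Δλ = 169.15 − -160.68 = 329.83°; wrapped into (−180°, 180°]: -30.17°.
Δφ = -31.14 − -36.67 = 5.53°.
a = sin²(Δφ/2) + cos φ₁ · cos φ₂ · sin²(Δλ/2) = 0.048825.
c = 2·atan2(√a, √(1−a)) = 0.44561 rad → d = 6371·c ≈ 2838.96 km ≈ 1532.91 nmi.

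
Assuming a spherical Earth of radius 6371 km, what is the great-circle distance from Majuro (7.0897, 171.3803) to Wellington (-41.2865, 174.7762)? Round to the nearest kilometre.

5390 km

Δλ = 174.7762 − 171.3803 = 3.3959°.
Δφ = -41.2865 − 7.0897 = -48.3762°.
a = sin²(Δφ/2) + cos φ₁ · cos φ₂ · sin²(Δλ/2) = 0.168536.
c = 2·atan2(√a, √(1−a)) = 0.84607 rad → d = 6371·c ≈ 5390.34 km.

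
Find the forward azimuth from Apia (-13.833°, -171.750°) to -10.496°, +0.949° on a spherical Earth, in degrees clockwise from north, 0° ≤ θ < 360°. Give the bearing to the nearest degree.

163°

Δλ = 0.949 − -171.750 = 172.699°.
θ = atan2( sin Δλ · cos φ₂ , cos φ₁ · sin φ₂ − sin φ₁ · cos φ₂ · cos Δλ )
  = atan2(0.12496, -0.41007) = 163.053° → normalised to [0°, 360°): 163.053°.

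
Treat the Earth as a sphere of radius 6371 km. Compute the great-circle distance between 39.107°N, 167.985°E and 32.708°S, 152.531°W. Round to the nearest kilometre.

Δλ = -152.531 − 167.985 = -320.516°; wrapped into (−180°, 180°]: 39.484°.
Δφ = -32.708 − 39.107 = -71.815°.
a = sin²(Δφ/2) + cos φ₁ · cos φ₂ · sin²(Δλ/2) = 0.418455.
c = 2·atan2(√a, √(1−a)) = 1.40698 rad → d = 6371·c ≈ 8963.84 km.

8964 km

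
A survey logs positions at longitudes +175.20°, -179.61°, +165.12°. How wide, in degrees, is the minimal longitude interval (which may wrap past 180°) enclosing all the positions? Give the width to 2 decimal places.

15.27°

Sort the longitudes: -179.61°, +165.12°, +175.20°.
Eastward gaps between consecutive values (wrapping around): 344.73°, 10.08°, 5.19°.
Largest gap = 344.73° ⇒ minimal covering band is its complement: 360° − 344.73° = 15.27°.
Band runs from +165.12° eastward to -179.61°, crossing the antimeridian.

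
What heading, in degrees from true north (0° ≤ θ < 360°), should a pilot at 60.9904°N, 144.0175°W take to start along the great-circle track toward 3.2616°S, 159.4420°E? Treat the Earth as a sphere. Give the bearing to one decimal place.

238.6°

Δλ = 159.4420 − -144.0175 = 303.4595°; wrapped into (−180°, 180°]: -56.5405°.
θ = atan2( sin Δλ · cos φ₂ , cos φ₁ · sin φ₂ − sin φ₁ · cos φ₂ · cos Δλ )
  = atan2(-0.83292, -0.50899) = -121.428° → normalised to [0°, 360°): 238.572°.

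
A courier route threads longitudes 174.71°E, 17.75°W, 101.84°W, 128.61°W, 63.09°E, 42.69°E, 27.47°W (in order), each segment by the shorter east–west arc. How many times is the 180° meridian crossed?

2

Leg 1: +174.71° → -17.75°, shortest Δλ = 167.54° (east) — crosses 180°.
Leg 2: -17.75° → -101.84°, shortest Δλ = -84.09° (west) — does not cross 180°.
Leg 3: -101.84° → -128.61°, shortest Δλ = -26.77° (west) — does not cross 180°.
Leg 4: -128.61° → +63.09°, shortest Δλ = -168.3° (west) — crosses 180°.
Leg 5: +63.09° → +42.69°, shortest Δλ = -20.4° (west) — does not cross 180°.
Leg 6: +42.69° → -27.47°, shortest Δλ = -70.16° (west) — does not cross 180°.
Total crossings: 2.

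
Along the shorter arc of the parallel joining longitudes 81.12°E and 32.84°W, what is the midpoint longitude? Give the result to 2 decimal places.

Signed shortest Δλ from +81.12° to -32.84° is -113.96°.
Midpoint longitude = +81.12° + (-113.96°)/2 = +81.12° − 56.98° = +24.14°.

24.14°E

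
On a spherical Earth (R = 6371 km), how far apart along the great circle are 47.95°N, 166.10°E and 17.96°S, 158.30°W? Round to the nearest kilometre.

Δλ = -158.30 − 166.10 = -324.40°; wrapped into (−180°, 180°]: 35.60°.
Δφ = -17.96 − 47.95 = -65.91°.
a = sin²(Δφ/2) + cos φ₁ · cos φ₂ · sin²(Δλ/2) = 0.355455.
c = 2·atan2(√a, √(1−a)) = 1.27752 rad → d = 6371·c ≈ 8139.08 km.

8139 km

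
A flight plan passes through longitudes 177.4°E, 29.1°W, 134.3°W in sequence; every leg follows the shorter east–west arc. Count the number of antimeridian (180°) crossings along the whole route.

1

Leg 1: +177.4° → -29.1°, shortest Δλ = 153.5° (east) — crosses 180°.
Leg 2: -29.1° → -134.3°, shortest Δλ = -105.2° (west) — does not cross 180°.
Total crossings: 1.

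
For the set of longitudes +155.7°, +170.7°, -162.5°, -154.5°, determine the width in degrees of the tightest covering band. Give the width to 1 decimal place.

49.8°

Sort the longitudes: -162.5°, -154.5°, +155.7°, +170.7°.
Eastward gaps between consecutive values (wrapping around): 8.0°, 310.2°, 15.0°, 26.8°.
Largest gap = 310.2° ⇒ minimal covering band is its complement: 360° − 310.2° = 49.8°.
Band runs from +155.7° eastward to -154.5°, crossing the antimeridian.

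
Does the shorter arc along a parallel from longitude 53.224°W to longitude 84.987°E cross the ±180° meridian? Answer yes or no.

Signed shortest Δλ = ((84.987 − -53.224 + 180) mod 360) − 180 = 138.211°.
Going east by 138.211° from -53.224° reaches +84.987° without touching 180°.

No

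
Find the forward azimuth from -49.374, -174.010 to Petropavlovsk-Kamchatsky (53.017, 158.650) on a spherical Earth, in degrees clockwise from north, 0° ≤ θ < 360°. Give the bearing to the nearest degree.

343°

Δλ = 158.650 − -174.010 = 332.660°; wrapped into (−180°, 180°]: -27.340°.
θ = atan2( sin Δλ · cos φ₂ , cos φ₁ · sin φ₂ − sin φ₁ · cos φ₂ · cos Δλ )
  = atan2(-0.27629, 0.92570) = -16.618° → normalised to [0°, 360°): 343.382°.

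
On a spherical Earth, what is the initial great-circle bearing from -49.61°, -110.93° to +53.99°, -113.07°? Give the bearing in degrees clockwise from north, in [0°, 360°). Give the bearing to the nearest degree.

359°

Δλ = -113.07 − -110.93 = -2.14°.
θ = atan2( sin Δλ · cos φ₂ , cos φ₁ · sin φ₂ − sin φ₁ · cos φ₂ · cos Δλ )
  = atan2(-0.02195, 0.97165) = -1.294° → normalised to [0°, 360°): 358.706°.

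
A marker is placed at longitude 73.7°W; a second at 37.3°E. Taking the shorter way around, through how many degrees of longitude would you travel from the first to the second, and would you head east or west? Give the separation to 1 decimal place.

111.0° east

Raw difference: 37.3 − -73.7 = 111.0°.
Normalise into (−180°, 180°]: 111.0° stays 111.0°.
Positive ⇒ the second point lies to the east; separation 111.0°.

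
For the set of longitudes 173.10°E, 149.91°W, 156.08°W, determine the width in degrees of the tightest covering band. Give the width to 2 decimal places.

Sort the longitudes: -156.08°, -149.91°, +173.10°.
Eastward gaps between consecutive values (wrapping around): 6.17°, 323.01°, 30.82°.
Largest gap = 323.01° ⇒ minimal covering band is its complement: 360° − 323.01° = 36.99°.
Band runs from +173.10° eastward to -149.91°, crossing the antimeridian.

36.99°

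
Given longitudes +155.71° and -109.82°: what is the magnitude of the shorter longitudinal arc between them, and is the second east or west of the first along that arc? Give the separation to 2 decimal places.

Raw difference: -109.82 − 155.71 = -265.53°.
Normalise into (−180°, 180°]: -265.53° + 360° = 94.47°.
Positive ⇒ the second point lies to the east; separation 94.47°.

94.47° east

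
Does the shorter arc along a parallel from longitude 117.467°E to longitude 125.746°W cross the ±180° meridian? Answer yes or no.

Naïve |-125.746 − 117.467| = 243.213° > 180°, so the shorter arc goes the other way round — across 180°.
Signed shortest Δλ = ((-125.746 − 117.467 + 180) mod 360) − 180 = 116.787°.
Going east by 116.787° from +117.467° passes through 180° before reaching -125.746°.

Yes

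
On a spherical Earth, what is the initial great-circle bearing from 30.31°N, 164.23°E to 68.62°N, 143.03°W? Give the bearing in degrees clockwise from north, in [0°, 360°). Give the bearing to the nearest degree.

23°

Δλ = -143.03 − 164.23 = -307.26°; wrapped into (−180°, 180°]: 52.74°.
θ = atan2( sin Δλ · cos φ₂ , cos φ₁ · sin φ₂ − sin φ₁ · cos φ₂ · cos Δλ )
  = atan2(0.29015, 0.69251) = 22.733° → normalised to [0°, 360°): 22.733°.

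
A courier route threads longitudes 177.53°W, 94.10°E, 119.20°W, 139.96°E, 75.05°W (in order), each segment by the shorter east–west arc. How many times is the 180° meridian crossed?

Leg 1: -177.53° → +94.10°, shortest Δλ = -88.37° (west) — crosses 180°.
Leg 2: +94.10° → -119.20°, shortest Δλ = 146.7° (east) — crosses 180°.
Leg 3: -119.20° → +139.96°, shortest Δλ = -100.84° (west) — crosses 180°.
Leg 4: +139.96° → -75.05°, shortest Δλ = 144.99° (east) — crosses 180°.
Total crossings: 4.

4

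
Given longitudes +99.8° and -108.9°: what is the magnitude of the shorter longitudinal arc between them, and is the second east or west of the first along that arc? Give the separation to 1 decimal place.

Raw difference: -108.9 − 99.8 = -208.7°.
Normalise into (−180°, 180°]: -208.7° + 360° = 151.3°.
Positive ⇒ the second point lies to the east; separation 151.3°.

151.3° east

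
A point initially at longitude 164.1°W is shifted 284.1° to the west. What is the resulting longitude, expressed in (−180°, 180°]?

Start at -164.1°; shift −284.1° → -448.2°.
-448.2° lies outside (−180°, 180°]; add 360° → -88.2°.

88.2°W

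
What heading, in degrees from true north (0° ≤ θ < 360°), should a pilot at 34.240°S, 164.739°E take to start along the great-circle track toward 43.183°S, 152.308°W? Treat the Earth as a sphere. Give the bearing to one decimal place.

118.1°

Δλ = -152.308 − 164.739 = -317.047°; wrapped into (−180°, 180°]: 42.953°.
θ = atan2( sin Δλ · cos φ₂ , cos φ₁ · sin φ₂ − sin φ₁ · cos φ₂ · cos Δλ )
  = atan2(0.49686, -0.26544) = 118.113° → normalised to [0°, 360°): 118.113°.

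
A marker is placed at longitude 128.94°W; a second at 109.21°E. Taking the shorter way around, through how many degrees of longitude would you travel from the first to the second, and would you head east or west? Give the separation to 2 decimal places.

Raw difference: 109.21 − -128.94 = 238.15°.
Normalise into (−180°, 180°]: 238.15° − 360° = -121.85°.
Negative ⇒ the second point lies to the west; separation 121.85°.

121.85° west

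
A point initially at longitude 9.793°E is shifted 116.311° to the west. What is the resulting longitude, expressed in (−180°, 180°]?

106.518°W

Start at +9.793°; shift −116.311° → -106.518°.
-106.518° already lies in (−180°, 180°].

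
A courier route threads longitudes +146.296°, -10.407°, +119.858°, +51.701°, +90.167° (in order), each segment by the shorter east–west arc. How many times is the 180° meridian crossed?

0

Leg 1: +146.296° → -10.407°, shortest Δλ = -156.703° (west) — does not cross 180°.
Leg 2: -10.407° → +119.858°, shortest Δλ = 130.265° (east) — does not cross 180°.
Leg 3: +119.858° → +51.701°, shortest Δλ = -68.157° (west) — does not cross 180°.
Leg 4: +51.701° → +90.167°, shortest Δλ = 38.466° (east) — does not cross 180°.
Total crossings: 0.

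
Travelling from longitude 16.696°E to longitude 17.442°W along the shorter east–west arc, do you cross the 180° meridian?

Signed shortest Δλ = ((-17.442 − 16.696 + 180) mod 360) − 180 = -34.138°.
Going west by 34.138° from +16.696° reaches -17.442° without touching 180°.

No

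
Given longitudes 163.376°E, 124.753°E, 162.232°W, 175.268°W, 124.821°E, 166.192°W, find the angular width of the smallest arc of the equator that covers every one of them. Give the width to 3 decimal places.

73.015°

Sort the longitudes: -175.268°, -166.192°, -162.232°, +124.753°, +124.821°, +163.376°.
Eastward gaps between consecutive values (wrapping around): 9.076°, 3.960°, 286.985°, 0.068°, 38.555°, 21.356°.
Largest gap = 286.985° ⇒ minimal covering band is its complement: 360° − 286.985° = 73.015°.
Band runs from +124.753° eastward to -162.232°, crossing the antimeridian.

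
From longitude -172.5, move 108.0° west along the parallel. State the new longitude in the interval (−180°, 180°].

+79.5°

Start at -172.5°; shift −108.0° → -280.5°.
-280.5° lies outside (−180°, 180°]; add 360° → +79.5°.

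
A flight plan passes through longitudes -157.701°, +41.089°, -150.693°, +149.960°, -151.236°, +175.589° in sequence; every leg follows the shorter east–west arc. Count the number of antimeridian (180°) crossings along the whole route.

5

Leg 1: -157.701° → +41.089°, shortest Δλ = -161.21° (west) — crosses 180°.
Leg 2: +41.089° → -150.693°, shortest Δλ = 168.218° (east) — crosses 180°.
Leg 3: -150.693° → +149.960°, shortest Δλ = -59.347° (west) — crosses 180°.
Leg 4: +149.960° → -151.236°, shortest Δλ = 58.804° (east) — crosses 180°.
Leg 5: -151.236° → +175.589°, shortest Δλ = -33.175° (west) — crosses 180°.
Total crossings: 5.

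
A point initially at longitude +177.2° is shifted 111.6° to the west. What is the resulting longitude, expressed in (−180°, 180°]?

+65.6°

Start at +177.2°; shift −111.6° → +65.6°.
+65.6° already lies in (−180°, 180°].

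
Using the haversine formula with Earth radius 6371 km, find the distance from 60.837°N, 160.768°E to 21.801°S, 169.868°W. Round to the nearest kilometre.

Δλ = -169.868 − 160.768 = -330.636°; wrapped into (−180°, 180°]: 29.364°.
Δφ = -21.801 − 60.837 = -82.638°.
a = sin²(Δφ/2) + cos φ₁ · cos φ₂ · sin²(Δλ/2) = 0.464996.
c = 2·atan2(√a, √(1−a)) = 1.50073 rad → d = 6371·c ≈ 9561.15 km.

9561 km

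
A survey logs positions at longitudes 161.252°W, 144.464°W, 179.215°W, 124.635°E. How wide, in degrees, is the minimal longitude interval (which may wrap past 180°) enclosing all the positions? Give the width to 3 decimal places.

90.901°

Sort the longitudes: -179.215°, -161.252°, -144.464°, +124.635°.
Eastward gaps between consecutive values (wrapping around): 17.963°, 16.788°, 269.099°, 56.150°.
Largest gap = 269.099° ⇒ minimal covering band is its complement: 360° − 269.099° = 90.901°.
Band runs from +124.635° eastward to -144.464°, crossing the antimeridian.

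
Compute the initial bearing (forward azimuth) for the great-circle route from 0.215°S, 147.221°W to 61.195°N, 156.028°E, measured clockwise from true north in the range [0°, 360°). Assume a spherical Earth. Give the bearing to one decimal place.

Δλ = 156.028 − -147.221 = 303.249°; wrapped into (−180°, 180°]: -56.751°.
θ = atan2( sin Δλ · cos φ₂ , cos φ₁ · sin φ₂ − sin φ₁ · cos φ₂ · cos Δλ )
  = atan2(-0.40295, 0.87725) = -24.671° → normalised to [0°, 360°): 335.329°.

335.3°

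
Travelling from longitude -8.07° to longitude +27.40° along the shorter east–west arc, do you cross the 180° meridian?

Signed shortest Δλ = ((27.40 − -8.07 + 180) mod 360) − 180 = 35.47°.
Going east by 35.47° from -8.07° reaches +27.40° without touching 180°.

No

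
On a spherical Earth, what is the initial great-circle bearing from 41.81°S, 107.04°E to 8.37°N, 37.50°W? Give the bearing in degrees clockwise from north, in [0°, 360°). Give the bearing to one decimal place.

Δλ = -37.50 − 107.04 = -144.54°.
θ = atan2( sin Δλ · cos φ₂ , cos φ₁ · sin φ₂ − sin φ₁ · cos φ₂ · cos Δλ )
  = atan2(-0.57396, -0.42873) = -126.759° → normalised to [0°, 360°): 233.241°.

233.2°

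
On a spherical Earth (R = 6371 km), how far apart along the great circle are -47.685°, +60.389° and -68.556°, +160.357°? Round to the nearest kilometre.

Δλ = 160.357 − 60.389 = 99.968°.
Δφ = -68.556 − -47.685 = -20.871°.
a = sin²(Δφ/2) + cos φ₁ · cos φ₂ · sin²(Δλ/2) = 0.177168.
c = 2·atan2(√a, √(1−a)) = 0.86890 rad → d = 6371·c ≈ 5535.79 km.

5536 km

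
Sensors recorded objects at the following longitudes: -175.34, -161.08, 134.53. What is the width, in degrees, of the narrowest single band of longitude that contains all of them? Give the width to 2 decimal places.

Sort the longitudes: -175.34°, -161.08°, +134.53°.
Eastward gaps between consecutive values (wrapping around): 14.26°, 295.61°, 50.13°.
Largest gap = 295.61° ⇒ minimal covering band is its complement: 360° − 295.61° = 64.39°.
Band runs from +134.53° eastward to -161.08°, crossing the antimeridian.

64.39°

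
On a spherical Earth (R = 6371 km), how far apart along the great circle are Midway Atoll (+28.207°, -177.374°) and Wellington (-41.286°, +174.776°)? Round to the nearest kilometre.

7769 km

Δλ = 174.776 − -177.374 = 352.150°; wrapped into (−180°, 180°]: -7.850°.
Δφ = -41.286 − 28.207 = -69.493°.
a = sin²(Δφ/2) + cos φ₁ · cos φ₂ · sin²(Δλ/2) = 0.327942.
c = 2·atan2(√a, √(1−a)) = 1.21950 rad → d = 6371·c ≈ 7769.43 km.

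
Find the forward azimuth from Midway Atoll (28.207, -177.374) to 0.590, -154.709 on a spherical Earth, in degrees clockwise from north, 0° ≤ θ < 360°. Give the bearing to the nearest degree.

138°

Δλ = -154.709 − -177.374 = 22.665°.
θ = atan2( sin Δλ · cos φ₂ , cos φ₁ · sin φ₂ − sin φ₁ · cos φ₂ · cos Δλ )
  = atan2(0.38532, -0.42706) = 137.941° → normalised to [0°, 360°): 137.941°.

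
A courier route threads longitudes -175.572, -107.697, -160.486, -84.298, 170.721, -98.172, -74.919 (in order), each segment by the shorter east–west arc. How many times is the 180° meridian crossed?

2

Leg 1: -175.572° → -107.697°, shortest Δλ = 67.875° (east) — does not cross 180°.
Leg 2: -107.697° → -160.486°, shortest Δλ = -52.789° (west) — does not cross 180°.
Leg 3: -160.486° → -84.298°, shortest Δλ = 76.188° (east) — does not cross 180°.
Leg 4: -84.298° → +170.721°, shortest Δλ = -104.981° (west) — crosses 180°.
Leg 5: +170.721° → -98.172°, shortest Δλ = 91.107° (east) — crosses 180°.
Leg 6: -98.172° → -74.919°, shortest Δλ = 23.253° (east) — does not cross 180°.
Total crossings: 2.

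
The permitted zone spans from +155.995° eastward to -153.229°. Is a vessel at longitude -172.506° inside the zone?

Yes

Band width going east from +155.995° to -153.229°: ((-153.229 − 155.995) mod 360) = 50.776°.
Offset of -172.506° east of the west edge: ((-172.506 − 155.995) mod 360) = 31.499°.
31.499° ≤ 50.776° ⇒ inside.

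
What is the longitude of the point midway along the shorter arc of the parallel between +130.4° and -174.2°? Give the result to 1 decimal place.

Signed shortest Δλ from +130.4° to -174.2° is +55.4°.
Midpoint longitude = +130.4° + (+55.4°)/2 = +130.4° + 27.7° = +158.1°.
(The naïve average (+130.4 + -174.2)/2 = -21.9° is on the wrong side of the globe.)

+158.1°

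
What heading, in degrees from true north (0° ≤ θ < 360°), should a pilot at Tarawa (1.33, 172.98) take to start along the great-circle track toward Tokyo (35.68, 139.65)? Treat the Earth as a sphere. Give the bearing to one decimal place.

Δλ = 139.65 − 172.98 = -33.33°.
θ = atan2( sin Δλ · cos φ₂ , cos φ₁ · sin φ₂ − sin φ₁ · cos φ₂ · cos Δλ )
  = atan2(-0.44632, 0.56735) = -38.191° → normalised to [0°, 360°): 321.809°.

321.8°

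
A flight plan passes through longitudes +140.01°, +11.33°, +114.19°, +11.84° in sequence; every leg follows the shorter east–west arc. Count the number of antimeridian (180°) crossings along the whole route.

0

Leg 1: +140.01° → +11.33°, shortest Δλ = -128.68° (west) — does not cross 180°.
Leg 2: +11.33° → +114.19°, shortest Δλ = 102.86° (east) — does not cross 180°.
Leg 3: +114.19° → +11.84°, shortest Δλ = -102.35° (west) — does not cross 180°.
Total crossings: 0.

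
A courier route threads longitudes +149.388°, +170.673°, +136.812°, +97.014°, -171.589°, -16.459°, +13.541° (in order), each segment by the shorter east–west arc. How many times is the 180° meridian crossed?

1

Leg 1: +149.388° → +170.673°, shortest Δλ = 21.285° (east) — does not cross 180°.
Leg 2: +170.673° → +136.812°, shortest Δλ = -33.861° (west) — does not cross 180°.
Leg 3: +136.812° → +97.014°, shortest Δλ = -39.798° (west) — does not cross 180°.
Leg 4: +97.014° → -171.589°, shortest Δλ = 91.397° (east) — crosses 180°.
Leg 5: -171.589° → -16.459°, shortest Δλ = 155.13° (east) — does not cross 180°.
Leg 6: -16.459° → +13.541°, shortest Δλ = 30.0° (east) — does not cross 180°.
Total crossings: 1.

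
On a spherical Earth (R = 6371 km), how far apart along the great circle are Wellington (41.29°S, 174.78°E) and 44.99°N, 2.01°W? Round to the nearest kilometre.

Δλ = -2.01 − 174.78 = -176.79°.
Δφ = 44.99 − -41.29 = 86.28°.
a = sin²(Δφ/2) + cos φ₁ · cos φ₂ · sin²(Δλ/2) = 0.998541.
c = 2·atan2(√a, √(1−a)) = 3.06518 rad → d = 6371·c ≈ 19528.25 km.

19528 km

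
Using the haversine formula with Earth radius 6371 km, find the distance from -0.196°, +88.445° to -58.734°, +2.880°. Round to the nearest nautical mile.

5255 nmi

Δλ = 2.880 − 88.445 = -85.565°.
Δφ = -58.734 − -0.196 = -58.538°.
a = sin²(Δφ/2) + cos φ₁ · cos φ₂ · sin²(Δλ/2) = 0.478471.
c = 2·atan2(√a, √(1−a)) = 1.52773 rad → d = 6371·c ≈ 9733.14 km ≈ 5255.47 nmi.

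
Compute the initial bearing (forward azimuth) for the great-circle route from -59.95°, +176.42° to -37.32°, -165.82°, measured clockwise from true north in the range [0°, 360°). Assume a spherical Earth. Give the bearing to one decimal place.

34.6°

Δλ = -165.82 − 176.42 = -342.24°; wrapped into (−180°, 180°]: 17.76°.
θ = atan2( sin Δλ · cos φ₂ , cos φ₁ · sin φ₂ − sin φ₁ · cos φ₂ · cos Δλ )
  = atan2(0.24258, 0.35197) = 34.575° → normalised to [0°, 360°): 34.575°.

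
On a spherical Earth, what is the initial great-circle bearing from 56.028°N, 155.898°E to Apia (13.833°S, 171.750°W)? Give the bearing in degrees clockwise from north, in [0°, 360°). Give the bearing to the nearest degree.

Δλ = -171.750 − 155.898 = -327.648°; wrapped into (−180°, 180°]: 32.352°.
θ = atan2( sin Δλ · cos φ₂ , cos φ₁ · sin φ₂ − sin φ₁ · cos φ₂ · cos Δλ )
  = atan2(0.51960, -0.81387) = 147.444° → normalised to [0°, 360°): 147.444°.

147°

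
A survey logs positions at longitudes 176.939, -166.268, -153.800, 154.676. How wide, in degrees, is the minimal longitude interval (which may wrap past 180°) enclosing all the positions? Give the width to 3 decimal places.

Sort the longitudes: -166.268°, -153.800°, +154.676°, +176.939°.
Eastward gaps between consecutive values (wrapping around): 12.468°, 308.476°, 22.263°, 16.793°.
Largest gap = 308.476° ⇒ minimal covering band is its complement: 360° − 308.476° = 51.524°.
Band runs from +154.676° eastward to -153.800°, crossing the antimeridian.

51.524°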